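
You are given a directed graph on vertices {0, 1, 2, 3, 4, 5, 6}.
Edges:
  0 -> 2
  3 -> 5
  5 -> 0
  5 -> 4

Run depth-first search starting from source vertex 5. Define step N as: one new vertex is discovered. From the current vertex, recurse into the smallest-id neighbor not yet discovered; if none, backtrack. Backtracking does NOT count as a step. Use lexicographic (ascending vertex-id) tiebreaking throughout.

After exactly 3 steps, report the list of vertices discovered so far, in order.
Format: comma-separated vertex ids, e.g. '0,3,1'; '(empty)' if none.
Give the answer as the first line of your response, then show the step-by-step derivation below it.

5,0,2

step 1: discover 5; path=5; order=5
step 2: discover 0; path=5>0; order=5,0
step 3: discover 2; path=5>0>2; order=5,0,2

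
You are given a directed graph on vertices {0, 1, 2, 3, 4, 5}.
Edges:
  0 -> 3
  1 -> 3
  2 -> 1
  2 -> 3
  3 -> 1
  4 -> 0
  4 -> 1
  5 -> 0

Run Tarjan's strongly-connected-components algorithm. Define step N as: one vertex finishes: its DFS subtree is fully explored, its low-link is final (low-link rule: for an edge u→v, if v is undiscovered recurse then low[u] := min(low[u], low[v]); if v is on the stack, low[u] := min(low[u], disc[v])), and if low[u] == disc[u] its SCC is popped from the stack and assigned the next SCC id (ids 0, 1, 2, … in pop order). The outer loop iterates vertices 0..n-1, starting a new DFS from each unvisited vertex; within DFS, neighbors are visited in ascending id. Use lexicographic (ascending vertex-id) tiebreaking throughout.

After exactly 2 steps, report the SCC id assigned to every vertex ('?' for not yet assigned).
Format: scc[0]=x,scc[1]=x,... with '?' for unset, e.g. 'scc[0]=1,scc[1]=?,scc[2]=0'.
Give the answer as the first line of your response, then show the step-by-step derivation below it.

scc[0]=?,scc[1]=0,scc[2]=?,scc[3]=0,scc[4]=?,scc[5]=?

step 1: low=(low[0]=0,low[1]=1,low[2]=?,low[3]=1,low[4]=?,low[5]=?); scc=(scc[0]=?,scc[1]=?,scc[2]=?,scc[3]=?,scc[4]=?,scc[5]=?)
step 2: low=(low[0]=0,low[1]=1,low[2]=?,low[3]=1,low[4]=?,low[5]=?); scc=(scc[0]=?,scc[1]=0,scc[2]=?,scc[3]=0,scc[4]=?,scc[5]=?)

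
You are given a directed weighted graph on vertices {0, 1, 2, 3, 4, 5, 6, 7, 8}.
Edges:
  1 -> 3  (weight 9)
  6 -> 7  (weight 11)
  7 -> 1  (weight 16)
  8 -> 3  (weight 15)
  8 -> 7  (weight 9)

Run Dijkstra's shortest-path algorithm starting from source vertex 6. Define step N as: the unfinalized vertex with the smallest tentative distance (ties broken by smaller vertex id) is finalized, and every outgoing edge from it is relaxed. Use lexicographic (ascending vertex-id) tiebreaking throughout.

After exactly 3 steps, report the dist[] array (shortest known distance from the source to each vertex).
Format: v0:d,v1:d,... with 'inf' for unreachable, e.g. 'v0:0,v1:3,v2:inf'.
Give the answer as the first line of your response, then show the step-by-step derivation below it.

v0:inf,v1:27,v2:inf,v3:36,v4:inf,v5:inf,v6:0,v7:11,v8:inf

step 1: dist = v0:inf,v1:inf,v2:inf,v3:inf,v4:inf,v5:inf,v6:0,v7:11,v8:inf
step 2: dist = v0:inf,v1:27,v2:inf,v3:inf,v4:inf,v5:inf,v6:0,v7:11,v8:inf
step 3: dist = v0:inf,v1:27,v2:inf,v3:36,v4:inf,v5:inf,v6:0,v7:11,v8:inf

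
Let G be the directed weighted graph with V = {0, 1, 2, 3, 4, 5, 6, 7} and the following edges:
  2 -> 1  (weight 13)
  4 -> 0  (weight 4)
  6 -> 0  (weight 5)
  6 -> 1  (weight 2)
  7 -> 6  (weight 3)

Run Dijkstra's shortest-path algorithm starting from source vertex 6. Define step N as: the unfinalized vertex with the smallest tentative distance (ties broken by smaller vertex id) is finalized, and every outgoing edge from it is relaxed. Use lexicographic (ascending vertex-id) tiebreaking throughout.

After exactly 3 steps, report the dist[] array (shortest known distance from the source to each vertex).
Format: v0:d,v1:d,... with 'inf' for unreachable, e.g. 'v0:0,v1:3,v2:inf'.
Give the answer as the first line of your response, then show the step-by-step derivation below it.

v0:5,v1:2,v2:inf,v3:inf,v4:inf,v5:inf,v6:0,v7:inf

step 1: dist = v0:5,v1:2,v2:inf,v3:inf,v4:inf,v5:inf,v6:0,v7:inf
step 2: dist = v0:5,v1:2,v2:inf,v3:inf,v4:inf,v5:inf,v6:0,v7:inf
step 3: dist = v0:5,v1:2,v2:inf,v3:inf,v4:inf,v5:inf,v6:0,v7:inf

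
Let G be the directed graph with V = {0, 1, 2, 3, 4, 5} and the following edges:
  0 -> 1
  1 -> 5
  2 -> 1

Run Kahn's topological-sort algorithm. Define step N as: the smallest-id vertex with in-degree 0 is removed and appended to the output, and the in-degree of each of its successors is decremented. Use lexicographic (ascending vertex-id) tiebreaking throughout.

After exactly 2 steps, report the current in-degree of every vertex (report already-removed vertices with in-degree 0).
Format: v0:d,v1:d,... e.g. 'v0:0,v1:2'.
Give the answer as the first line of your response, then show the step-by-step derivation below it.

v0:0,v1:0,v2:0,v3:0,v4:0,v5:1

step 1: output 0; order=[0]; indeg=(0,1,0,0,0,1)
step 2: output 2; order=[0,2]; indeg=(0,0,0,0,0,1)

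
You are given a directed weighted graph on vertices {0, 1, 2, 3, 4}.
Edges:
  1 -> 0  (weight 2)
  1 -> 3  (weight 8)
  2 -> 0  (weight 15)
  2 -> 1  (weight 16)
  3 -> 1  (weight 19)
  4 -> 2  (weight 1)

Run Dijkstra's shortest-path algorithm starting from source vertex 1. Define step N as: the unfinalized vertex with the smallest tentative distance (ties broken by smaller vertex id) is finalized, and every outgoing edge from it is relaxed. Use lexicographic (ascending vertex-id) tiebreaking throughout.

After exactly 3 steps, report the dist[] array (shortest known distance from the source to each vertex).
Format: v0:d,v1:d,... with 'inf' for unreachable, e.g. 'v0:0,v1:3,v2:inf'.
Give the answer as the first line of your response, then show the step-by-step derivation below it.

v0:2,v1:0,v2:inf,v3:8,v4:inf

step 1: dist = v0:2,v1:0,v2:inf,v3:8,v4:inf
step 2: dist = v0:2,v1:0,v2:inf,v3:8,v4:inf
step 3: dist = v0:2,v1:0,v2:inf,v3:8,v4:inf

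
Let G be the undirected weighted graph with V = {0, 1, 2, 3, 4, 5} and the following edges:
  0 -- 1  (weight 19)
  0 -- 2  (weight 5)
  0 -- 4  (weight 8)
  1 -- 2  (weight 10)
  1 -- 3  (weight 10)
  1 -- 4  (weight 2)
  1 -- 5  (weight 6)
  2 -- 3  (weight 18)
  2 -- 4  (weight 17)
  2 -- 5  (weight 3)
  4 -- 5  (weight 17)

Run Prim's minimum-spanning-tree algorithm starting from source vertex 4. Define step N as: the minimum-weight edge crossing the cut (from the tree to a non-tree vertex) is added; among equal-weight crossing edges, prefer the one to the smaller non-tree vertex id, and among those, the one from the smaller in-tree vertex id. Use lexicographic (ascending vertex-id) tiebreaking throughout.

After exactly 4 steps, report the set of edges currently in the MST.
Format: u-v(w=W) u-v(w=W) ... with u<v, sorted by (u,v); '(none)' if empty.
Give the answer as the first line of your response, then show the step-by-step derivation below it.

0-2(w=5) 1-4(w=2) 1-5(w=6) 2-5(w=3)

step 1: add edge 1-4 (w=2); MST = {1-4(w=2)}
step 2: add edge 1-5 (w=6); MST = {1-4(w=2) 1-5(w=6)}
step 3: add edge 2-5 (w=3); MST = {1-4(w=2) 1-5(w=6) 2-5(w=3)}
step 4: add edge 0-2 (w=5); MST = {0-2(w=5) 1-4(w=2) 1-5(w=6) 2-5(w=3)}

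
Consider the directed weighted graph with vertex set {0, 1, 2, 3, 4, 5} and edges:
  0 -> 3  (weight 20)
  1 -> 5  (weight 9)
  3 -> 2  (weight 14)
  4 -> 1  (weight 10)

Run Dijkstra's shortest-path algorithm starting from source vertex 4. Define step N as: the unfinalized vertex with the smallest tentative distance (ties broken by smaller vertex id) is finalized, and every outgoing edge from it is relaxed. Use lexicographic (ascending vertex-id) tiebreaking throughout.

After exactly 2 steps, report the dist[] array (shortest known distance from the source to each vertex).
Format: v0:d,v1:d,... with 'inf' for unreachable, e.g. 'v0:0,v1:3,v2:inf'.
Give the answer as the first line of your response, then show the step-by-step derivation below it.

v0:inf,v1:10,v2:inf,v3:inf,v4:0,v5:19

step 1: dist = v0:inf,v1:10,v2:inf,v3:inf,v4:0,v5:inf
step 2: dist = v0:inf,v1:10,v2:inf,v3:inf,v4:0,v5:19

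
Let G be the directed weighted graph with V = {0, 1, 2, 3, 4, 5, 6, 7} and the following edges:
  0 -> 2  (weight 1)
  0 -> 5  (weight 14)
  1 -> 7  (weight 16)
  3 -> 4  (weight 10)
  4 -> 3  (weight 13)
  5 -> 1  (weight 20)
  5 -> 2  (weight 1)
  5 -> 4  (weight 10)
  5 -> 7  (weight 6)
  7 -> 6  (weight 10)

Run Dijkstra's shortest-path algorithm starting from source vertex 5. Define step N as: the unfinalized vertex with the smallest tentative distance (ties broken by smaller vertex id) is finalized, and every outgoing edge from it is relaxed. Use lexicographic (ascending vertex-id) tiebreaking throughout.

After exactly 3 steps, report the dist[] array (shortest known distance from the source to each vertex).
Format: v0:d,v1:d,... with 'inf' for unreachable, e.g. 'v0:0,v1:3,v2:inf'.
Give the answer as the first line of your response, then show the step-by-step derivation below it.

v0:inf,v1:20,v2:1,v3:inf,v4:10,v5:0,v6:16,v7:6

step 1: dist = v0:inf,v1:20,v2:1,v3:inf,v4:10,v5:0,v6:inf,v7:6
step 2: dist = v0:inf,v1:20,v2:1,v3:inf,v4:10,v5:0,v6:inf,v7:6
step 3: dist = v0:inf,v1:20,v2:1,v3:inf,v4:10,v5:0,v6:16,v7:6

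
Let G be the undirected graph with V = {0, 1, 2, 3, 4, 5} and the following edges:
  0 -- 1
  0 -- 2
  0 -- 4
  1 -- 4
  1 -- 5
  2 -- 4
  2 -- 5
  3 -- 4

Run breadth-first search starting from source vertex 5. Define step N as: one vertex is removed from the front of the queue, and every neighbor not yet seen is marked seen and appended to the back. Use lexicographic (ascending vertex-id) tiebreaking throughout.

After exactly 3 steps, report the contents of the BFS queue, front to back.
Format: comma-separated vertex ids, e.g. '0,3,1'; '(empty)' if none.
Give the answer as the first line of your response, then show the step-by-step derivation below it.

0,4

step 1: dequeue 5; queue=[1,2]; order=5
step 2: dequeue 1; queue=[2,0,4]; order=5,1
step 3: dequeue 2; queue=[0,4]; order=5,1,2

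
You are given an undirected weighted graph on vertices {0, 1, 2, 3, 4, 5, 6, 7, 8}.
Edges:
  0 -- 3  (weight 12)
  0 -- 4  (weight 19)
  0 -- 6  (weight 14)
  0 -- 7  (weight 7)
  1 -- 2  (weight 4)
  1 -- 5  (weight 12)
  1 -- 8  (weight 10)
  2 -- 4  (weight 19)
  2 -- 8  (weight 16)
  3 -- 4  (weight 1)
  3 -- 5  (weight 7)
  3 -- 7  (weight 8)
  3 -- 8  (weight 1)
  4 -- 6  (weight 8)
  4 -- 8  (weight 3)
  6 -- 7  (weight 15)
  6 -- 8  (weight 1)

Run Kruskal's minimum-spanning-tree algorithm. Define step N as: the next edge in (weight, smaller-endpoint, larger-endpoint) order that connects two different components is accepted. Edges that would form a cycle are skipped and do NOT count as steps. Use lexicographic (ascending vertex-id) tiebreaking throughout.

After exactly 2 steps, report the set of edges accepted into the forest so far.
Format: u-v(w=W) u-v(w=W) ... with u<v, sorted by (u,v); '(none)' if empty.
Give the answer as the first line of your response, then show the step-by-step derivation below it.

3-4(w=1) 3-8(w=1)

step 1: add edge 3-4 (w=1); MST = {3-4(w=1)}
step 2: add edge 3-8 (w=1); MST = {3-4(w=1) 3-8(w=1)}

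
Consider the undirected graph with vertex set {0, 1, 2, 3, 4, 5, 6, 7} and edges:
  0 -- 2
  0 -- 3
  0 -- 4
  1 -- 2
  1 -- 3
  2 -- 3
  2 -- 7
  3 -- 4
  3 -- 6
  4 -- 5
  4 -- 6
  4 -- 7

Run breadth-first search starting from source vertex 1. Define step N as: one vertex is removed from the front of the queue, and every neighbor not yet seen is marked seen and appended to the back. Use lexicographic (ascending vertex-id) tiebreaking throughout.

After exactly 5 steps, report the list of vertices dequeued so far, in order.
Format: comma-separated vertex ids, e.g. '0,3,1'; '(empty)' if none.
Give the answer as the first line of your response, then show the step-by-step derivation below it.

1,2,3,0,7

step 1: dequeue 1; queue=[2,3]; order=1
step 2: dequeue 2; queue=[3,0,7]; order=1,2
step 3: dequeue 3; queue=[0,7,4,6]; order=1,2,3
step 4: dequeue 0; queue=[7,4,6]; order=1,2,3,0
step 5: dequeue 7; queue=[4,6]; order=1,2,3,0,7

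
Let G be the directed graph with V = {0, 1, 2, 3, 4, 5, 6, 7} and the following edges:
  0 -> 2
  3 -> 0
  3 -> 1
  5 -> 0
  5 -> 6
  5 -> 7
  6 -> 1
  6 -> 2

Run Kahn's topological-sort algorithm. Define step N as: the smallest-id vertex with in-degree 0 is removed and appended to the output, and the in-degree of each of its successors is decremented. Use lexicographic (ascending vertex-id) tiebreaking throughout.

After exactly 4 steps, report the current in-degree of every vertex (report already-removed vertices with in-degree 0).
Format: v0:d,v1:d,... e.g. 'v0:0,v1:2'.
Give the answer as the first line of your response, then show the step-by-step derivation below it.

v0:0,v1:1,v2:1,v3:0,v4:0,v5:0,v6:0,v7:0

step 1: output 3; order=[3]; indeg=(1,1,2,0,0,0,1,1)
step 2: output 4; order=[3,4]; indeg=(1,1,2,0,0,0,1,1)
step 3: output 5; order=[3,4,5]; indeg=(0,1,2,0,0,0,0,0)
step 4: output 0; order=[3,4,5,0]; indeg=(0,1,1,0,0,0,0,0)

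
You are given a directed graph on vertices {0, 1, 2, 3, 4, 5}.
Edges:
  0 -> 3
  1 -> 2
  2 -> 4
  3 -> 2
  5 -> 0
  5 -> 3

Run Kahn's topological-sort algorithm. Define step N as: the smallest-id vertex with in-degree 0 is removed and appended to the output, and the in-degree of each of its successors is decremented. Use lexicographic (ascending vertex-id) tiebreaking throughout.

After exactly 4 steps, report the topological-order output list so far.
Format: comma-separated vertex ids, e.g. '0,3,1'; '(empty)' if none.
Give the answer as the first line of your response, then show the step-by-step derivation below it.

1,5,0,3

step 1: output 1; order=[1]; indeg=(1,0,1,2,1,0)
step 2: output 5; order=[1,5]; indeg=(0,0,1,1,1,0)
step 3: output 0; order=[1,5,0]; indeg=(0,0,1,0,1,0)
step 4: output 3; order=[1,5,0,3]; indeg=(0,0,0,0,1,0)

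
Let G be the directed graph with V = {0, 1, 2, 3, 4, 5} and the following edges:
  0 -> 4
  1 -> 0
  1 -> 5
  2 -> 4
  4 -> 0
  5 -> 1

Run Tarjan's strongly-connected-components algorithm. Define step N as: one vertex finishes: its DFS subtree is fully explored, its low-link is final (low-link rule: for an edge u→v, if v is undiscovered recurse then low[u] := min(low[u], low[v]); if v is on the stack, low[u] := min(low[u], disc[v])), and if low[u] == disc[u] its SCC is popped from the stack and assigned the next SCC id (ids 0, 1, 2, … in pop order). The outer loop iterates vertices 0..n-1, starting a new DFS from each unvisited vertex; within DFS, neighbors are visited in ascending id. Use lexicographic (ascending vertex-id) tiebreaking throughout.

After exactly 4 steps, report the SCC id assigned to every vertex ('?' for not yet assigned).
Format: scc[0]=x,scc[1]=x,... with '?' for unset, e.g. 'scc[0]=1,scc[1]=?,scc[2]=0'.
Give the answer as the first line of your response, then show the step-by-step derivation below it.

scc[0]=0,scc[1]=1,scc[2]=?,scc[3]=?,scc[4]=0,scc[5]=1

step 1: low=(low[0]=0,low[1]=?,low[2]=?,low[3]=?,low[4]=0,low[5]=?); scc=(scc[0]=?,scc[1]=?,scc[2]=?,scc[3]=?,scc[4]=?,scc[5]=?)
step 2: low=(low[0]=0,low[1]=?,low[2]=?,low[3]=?,low[4]=0,low[5]=?); scc=(scc[0]=0,scc[1]=?,scc[2]=?,scc[3]=?,scc[4]=0,scc[5]=?)
step 3: low=(low[0]=0,low[1]=2,low[2]=?,low[3]=?,low[4]=0,low[5]=2); scc=(scc[0]=0,scc[1]=?,scc[2]=?,scc[3]=?,scc[4]=0,scc[5]=?)
step 4: low=(low[0]=0,low[1]=2,low[2]=?,low[3]=?,low[4]=0,low[5]=2); scc=(scc[0]=0,scc[1]=1,scc[2]=?,scc[3]=?,scc[4]=0,scc[5]=1)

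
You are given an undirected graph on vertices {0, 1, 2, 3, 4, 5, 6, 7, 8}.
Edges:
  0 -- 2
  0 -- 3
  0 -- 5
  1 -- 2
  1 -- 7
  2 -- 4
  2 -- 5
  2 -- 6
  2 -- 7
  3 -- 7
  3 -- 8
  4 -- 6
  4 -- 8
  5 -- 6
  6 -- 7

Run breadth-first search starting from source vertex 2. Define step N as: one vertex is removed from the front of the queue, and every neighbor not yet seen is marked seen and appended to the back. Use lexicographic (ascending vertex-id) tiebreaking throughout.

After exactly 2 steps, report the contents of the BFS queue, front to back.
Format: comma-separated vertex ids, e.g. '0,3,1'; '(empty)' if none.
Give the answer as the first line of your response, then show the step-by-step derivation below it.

1,4,5,6,7,3

step 1: dequeue 2; queue=[0,1,4,5,6,7]; order=2
step 2: dequeue 0; queue=[1,4,5,6,7,3]; order=2,0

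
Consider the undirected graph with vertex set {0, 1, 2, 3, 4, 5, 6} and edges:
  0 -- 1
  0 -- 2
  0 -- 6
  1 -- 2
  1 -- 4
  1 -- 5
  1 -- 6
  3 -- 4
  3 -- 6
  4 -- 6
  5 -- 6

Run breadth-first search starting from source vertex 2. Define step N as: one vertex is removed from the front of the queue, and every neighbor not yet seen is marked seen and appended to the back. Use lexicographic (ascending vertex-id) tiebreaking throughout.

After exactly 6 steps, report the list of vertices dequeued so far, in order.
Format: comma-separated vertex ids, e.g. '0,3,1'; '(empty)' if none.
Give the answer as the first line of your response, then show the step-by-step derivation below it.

2,0,1,6,4,5

step 1: dequeue 2; queue=[0,1]; order=2
step 2: dequeue 0; queue=[1,6]; order=2,0
step 3: dequeue 1; queue=[6,4,5]; order=2,0,1
step 4: dequeue 6; queue=[4,5,3]; order=2,0,1,6
step 5: dequeue 4; queue=[5,3]; order=2,0,1,6,4
step 6: dequeue 5; queue=[3]; order=2,0,1,6,4,5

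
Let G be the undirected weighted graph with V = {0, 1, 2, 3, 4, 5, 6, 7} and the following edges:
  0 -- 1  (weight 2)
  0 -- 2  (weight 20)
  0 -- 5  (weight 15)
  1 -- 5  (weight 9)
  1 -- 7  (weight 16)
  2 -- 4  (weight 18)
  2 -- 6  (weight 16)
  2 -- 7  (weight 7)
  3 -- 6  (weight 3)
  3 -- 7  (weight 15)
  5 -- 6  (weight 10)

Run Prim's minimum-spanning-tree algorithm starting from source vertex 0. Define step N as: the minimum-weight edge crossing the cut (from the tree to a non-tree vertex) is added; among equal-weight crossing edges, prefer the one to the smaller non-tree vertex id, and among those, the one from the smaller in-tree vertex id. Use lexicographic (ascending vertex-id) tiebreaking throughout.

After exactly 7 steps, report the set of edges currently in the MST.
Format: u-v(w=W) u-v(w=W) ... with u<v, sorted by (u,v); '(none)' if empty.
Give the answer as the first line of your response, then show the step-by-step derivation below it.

0-1(w=2) 1-5(w=9) 2-4(w=18) 2-7(w=7) 3-6(w=3) 3-7(w=15) 5-6(w=10)

step 1: add edge 0-1 (w=2); MST = {0-1(w=2)}
step 2: add edge 1-5 (w=9); MST = {0-1(w=2) 1-5(w=9)}
step 3: add edge 5-6 (w=10); MST = {0-1(w=2) 1-5(w=9) 5-6(w=10)}
step 4: add edge 3-6 (w=3); MST = {0-1(w=2) 1-5(w=9) 3-6(w=3) 5-6(w=10)}
step 5: add edge 3-7 (w=15); MST = {0-1(w=2) 1-5(w=9) 3-6(w=3) 3-7(w=15) 5-6(w=10)}
step 6: add edge 2-7 (w=7); MST = {0-1(w=2) 1-5(w=9) 2-7(w=7) 3-6(w=3) 3-7(w=15) 5-6(w=10)}
step 7: add edge 2-4 (w=18); MST = {0-1(w=2) 1-5(w=9) 2-4(w=18) 2-7(w=7) 3-6(w=3) 3-7(w=15) 5-6(w=10)}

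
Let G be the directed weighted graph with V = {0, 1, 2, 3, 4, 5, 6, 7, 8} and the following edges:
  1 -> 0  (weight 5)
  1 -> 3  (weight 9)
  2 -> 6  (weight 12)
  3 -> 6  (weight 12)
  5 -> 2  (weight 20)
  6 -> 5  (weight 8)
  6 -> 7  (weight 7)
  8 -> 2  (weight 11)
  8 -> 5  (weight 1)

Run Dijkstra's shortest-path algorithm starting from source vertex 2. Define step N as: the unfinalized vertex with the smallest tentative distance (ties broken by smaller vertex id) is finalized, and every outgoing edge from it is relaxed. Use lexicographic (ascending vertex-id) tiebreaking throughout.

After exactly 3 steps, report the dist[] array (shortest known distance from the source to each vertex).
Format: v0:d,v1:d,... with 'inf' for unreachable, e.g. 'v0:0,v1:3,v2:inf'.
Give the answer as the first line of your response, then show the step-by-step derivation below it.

v0:inf,v1:inf,v2:0,v3:inf,v4:inf,v5:20,v6:12,v7:19,v8:inf

step 1: dist = v0:inf,v1:inf,v2:0,v3:inf,v4:inf,v5:inf,v6:12,v7:inf,v8:inf
step 2: dist = v0:inf,v1:inf,v2:0,v3:inf,v4:inf,v5:20,v6:12,v7:19,v8:inf
step 3: dist = v0:inf,v1:inf,v2:0,v3:inf,v4:inf,v5:20,v6:12,v7:19,v8:inf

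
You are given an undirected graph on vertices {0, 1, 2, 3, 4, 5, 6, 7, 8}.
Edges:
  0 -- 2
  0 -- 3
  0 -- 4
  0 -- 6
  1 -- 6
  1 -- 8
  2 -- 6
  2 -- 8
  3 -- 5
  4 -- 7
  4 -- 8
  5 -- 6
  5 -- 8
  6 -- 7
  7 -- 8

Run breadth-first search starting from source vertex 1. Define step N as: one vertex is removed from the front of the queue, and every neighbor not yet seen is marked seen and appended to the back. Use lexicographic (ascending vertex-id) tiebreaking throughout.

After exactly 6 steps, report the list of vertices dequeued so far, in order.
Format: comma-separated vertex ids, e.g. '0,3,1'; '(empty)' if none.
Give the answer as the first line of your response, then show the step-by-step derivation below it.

1,6,8,0,2,5

step 1: dequeue 1; queue=[6,8]; order=1
step 2: dequeue 6; queue=[8,0,2,5,7]; order=1,6
step 3: dequeue 8; queue=[0,2,5,7,4]; order=1,6,8
step 4: dequeue 0; queue=[2,5,7,4,3]; order=1,6,8,0
step 5: dequeue 2; queue=[5,7,4,3]; order=1,6,8,0,2
step 6: dequeue 5; queue=[7,4,3]; order=1,6,8,0,2,5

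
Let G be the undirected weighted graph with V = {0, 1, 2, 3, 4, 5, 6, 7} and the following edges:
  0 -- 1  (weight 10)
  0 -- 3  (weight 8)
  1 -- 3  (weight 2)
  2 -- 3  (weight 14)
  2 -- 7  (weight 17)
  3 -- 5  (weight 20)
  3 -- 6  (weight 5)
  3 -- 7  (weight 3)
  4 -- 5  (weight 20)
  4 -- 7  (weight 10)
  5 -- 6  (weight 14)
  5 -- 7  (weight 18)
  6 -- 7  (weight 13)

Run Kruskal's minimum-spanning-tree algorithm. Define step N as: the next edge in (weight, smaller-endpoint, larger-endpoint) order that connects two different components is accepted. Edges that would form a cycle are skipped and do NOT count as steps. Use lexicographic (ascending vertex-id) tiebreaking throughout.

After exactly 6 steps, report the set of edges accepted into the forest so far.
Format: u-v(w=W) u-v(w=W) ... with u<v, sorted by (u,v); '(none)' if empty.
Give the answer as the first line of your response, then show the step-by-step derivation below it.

0-3(w=8) 1-3(w=2) 2-3(w=14) 3-6(w=5) 3-7(w=3) 4-7(w=10)

step 1: add edge 1-3 (w=2); MST = {1-3(w=2)}
step 2: add edge 3-7 (w=3); MST = {1-3(w=2) 3-7(w=3)}
step 3: add edge 3-6 (w=5); MST = {1-3(w=2) 3-6(w=5) 3-7(w=3)}
step 4: add edge 0-3 (w=8); MST = {0-3(w=8) 1-3(w=2) 3-6(w=5) 3-7(w=3)}
step 5: add edge 4-7 (w=10); MST = {0-3(w=8) 1-3(w=2) 3-6(w=5) 3-7(w=3) 4-7(w=10)}
step 6: add edge 2-3 (w=14); MST = {0-3(w=8) 1-3(w=2) 2-3(w=14) 3-6(w=5) 3-7(w=3) 4-7(w=10)}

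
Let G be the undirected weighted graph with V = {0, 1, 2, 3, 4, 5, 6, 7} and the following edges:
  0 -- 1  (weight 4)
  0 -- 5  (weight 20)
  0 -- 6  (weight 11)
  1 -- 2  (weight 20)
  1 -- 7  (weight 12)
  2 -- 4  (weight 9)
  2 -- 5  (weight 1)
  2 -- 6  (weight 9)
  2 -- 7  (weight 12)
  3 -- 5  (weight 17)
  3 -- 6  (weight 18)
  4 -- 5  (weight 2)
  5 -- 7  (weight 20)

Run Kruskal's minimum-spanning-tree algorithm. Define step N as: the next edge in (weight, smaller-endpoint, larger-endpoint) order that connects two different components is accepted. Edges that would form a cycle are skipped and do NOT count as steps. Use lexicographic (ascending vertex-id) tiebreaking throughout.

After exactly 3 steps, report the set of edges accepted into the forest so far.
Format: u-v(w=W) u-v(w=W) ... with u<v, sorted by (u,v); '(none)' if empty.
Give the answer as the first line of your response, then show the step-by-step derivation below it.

0-1(w=4) 2-5(w=1) 4-5(w=2)

step 1: add edge 2-5 (w=1); MST = {2-5(w=1)}
step 2: add edge 4-5 (w=2); MST = {2-5(w=1) 4-5(w=2)}
step 3: add edge 0-1 (w=4); MST = {0-1(w=4) 2-5(w=1) 4-5(w=2)}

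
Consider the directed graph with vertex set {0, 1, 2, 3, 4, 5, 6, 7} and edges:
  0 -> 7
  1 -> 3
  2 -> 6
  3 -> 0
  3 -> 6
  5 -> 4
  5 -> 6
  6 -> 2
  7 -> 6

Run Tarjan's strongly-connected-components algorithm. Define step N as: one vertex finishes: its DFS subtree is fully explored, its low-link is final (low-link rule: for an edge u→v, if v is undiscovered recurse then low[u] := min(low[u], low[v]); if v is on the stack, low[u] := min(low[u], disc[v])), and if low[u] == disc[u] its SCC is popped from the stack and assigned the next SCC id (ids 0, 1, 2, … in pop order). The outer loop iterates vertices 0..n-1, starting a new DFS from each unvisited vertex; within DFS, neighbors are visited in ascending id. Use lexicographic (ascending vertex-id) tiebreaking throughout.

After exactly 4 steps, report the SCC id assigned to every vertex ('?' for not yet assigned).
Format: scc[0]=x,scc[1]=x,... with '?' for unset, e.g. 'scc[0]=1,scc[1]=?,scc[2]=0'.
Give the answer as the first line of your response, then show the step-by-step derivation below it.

scc[0]=2,scc[1]=?,scc[2]=0,scc[3]=?,scc[4]=?,scc[5]=?,scc[6]=0,scc[7]=1

step 1: low=(low[0]=0,low[1]=?,low[2]=2,low[3]=?,low[4]=?,low[5]=?,low[6]=2,low[7]=1); scc=(scc[0]=?,scc[1]=?,scc[2]=?,scc[3]=?,scc[4]=?,scc[5]=?,scc[6]=?,scc[7]=?)
step 2: low=(low[0]=0,low[1]=?,low[2]=2,low[3]=?,low[4]=?,low[5]=?,low[6]=2,low[7]=1); scc=(scc[0]=?,scc[1]=?,scc[2]=0,scc[3]=?,scc[4]=?,scc[5]=?,scc[6]=0,scc[7]=?)
step 3: low=(low[0]=0,low[1]=?,low[2]=2,low[3]=?,low[4]=?,low[5]=?,low[6]=2,low[7]=1); scc=(scc[0]=?,scc[1]=?,scc[2]=0,scc[3]=?,scc[4]=?,scc[5]=?,scc[6]=0,scc[7]=1)
step 4: low=(low[0]=0,low[1]=?,low[2]=2,low[3]=?,low[4]=?,low[5]=?,low[6]=2,low[7]=1); scc=(scc[0]=2,scc[1]=?,scc[2]=0,scc[3]=?,scc[4]=?,scc[5]=?,scc[6]=0,scc[7]=1)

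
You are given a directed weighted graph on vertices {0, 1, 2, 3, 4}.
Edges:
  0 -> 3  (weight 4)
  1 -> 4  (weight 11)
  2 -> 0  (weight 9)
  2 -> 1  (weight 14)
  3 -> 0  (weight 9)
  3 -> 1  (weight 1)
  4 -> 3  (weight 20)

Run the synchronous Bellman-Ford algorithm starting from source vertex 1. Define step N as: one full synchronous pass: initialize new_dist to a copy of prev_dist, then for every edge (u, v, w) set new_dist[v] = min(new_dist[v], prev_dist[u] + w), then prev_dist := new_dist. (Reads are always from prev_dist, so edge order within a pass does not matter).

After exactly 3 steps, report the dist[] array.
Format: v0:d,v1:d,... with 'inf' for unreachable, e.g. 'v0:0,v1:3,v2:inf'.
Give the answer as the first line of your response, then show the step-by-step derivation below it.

v0:40,v1:0,v2:inf,v3:31,v4:11

step 1: dist = v0:inf,v1:0,v2:inf,v3:inf,v4:11
step 2: dist = v0:inf,v1:0,v2:inf,v3:31,v4:11
step 3: dist = v0:40,v1:0,v2:inf,v3:31,v4:11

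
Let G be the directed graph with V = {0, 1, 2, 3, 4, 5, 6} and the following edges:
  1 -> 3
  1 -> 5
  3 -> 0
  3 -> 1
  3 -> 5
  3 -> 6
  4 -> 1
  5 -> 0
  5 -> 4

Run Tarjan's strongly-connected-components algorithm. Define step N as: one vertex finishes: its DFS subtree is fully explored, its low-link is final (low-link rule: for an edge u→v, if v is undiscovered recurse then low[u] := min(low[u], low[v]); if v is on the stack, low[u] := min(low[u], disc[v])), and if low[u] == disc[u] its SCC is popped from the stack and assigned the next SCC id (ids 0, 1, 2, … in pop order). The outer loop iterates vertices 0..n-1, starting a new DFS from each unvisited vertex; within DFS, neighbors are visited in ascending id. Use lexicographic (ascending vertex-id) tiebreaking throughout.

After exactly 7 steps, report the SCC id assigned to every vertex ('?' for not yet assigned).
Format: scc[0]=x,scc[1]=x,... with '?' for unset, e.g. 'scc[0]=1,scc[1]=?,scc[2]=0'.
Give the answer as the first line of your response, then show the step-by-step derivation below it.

scc[0]=0,scc[1]=2,scc[2]=3,scc[3]=2,scc[4]=2,scc[5]=2,scc[6]=1

step 1: low=(low[0]=0,low[1]=?,low[2]=?,low[3]=?,low[4]=?,low[5]=?,low[6]=?); scc=(scc[0]=0,scc[1]=?,scc[2]=?,scc[3]=?,scc[4]=?,scc[5]=?,scc[6]=?)
step 2: low=(low[0]=0,low[1]=1,low[2]=?,low[3]=1,low[4]=1,low[5]=3,low[6]=?); scc=(scc[0]=0,scc[1]=?,scc[2]=?,scc[3]=?,scc[4]=?,scc[5]=?,scc[6]=?)
step 3: low=(low[0]=0,low[1]=1,low[2]=?,low[3]=1,low[4]=1,low[5]=1,low[6]=?); scc=(scc[0]=0,scc[1]=?,scc[2]=?,scc[3]=?,scc[4]=?,scc[5]=?,scc[6]=?)
step 4: low=(low[0]=0,low[1]=1,low[2]=?,low[3]=1,low[4]=1,low[5]=1,low[6]=5); scc=(scc[0]=0,scc[1]=?,scc[2]=?,scc[3]=?,scc[4]=?,scc[5]=?,scc[6]=1)
step 5: low=(low[0]=0,low[1]=1,low[2]=?,low[3]=1,low[4]=1,low[5]=1,low[6]=5); scc=(scc[0]=0,scc[1]=?,scc[2]=?,scc[3]=?,scc[4]=?,scc[5]=?,scc[6]=1)
step 6: low=(low[0]=0,low[1]=1,low[2]=?,low[3]=1,low[4]=1,low[5]=1,low[6]=5); scc=(scc[0]=0,scc[1]=2,scc[2]=?,scc[3]=2,scc[4]=2,scc[5]=2,scc[6]=1)
step 7: low=(low[0]=0,low[1]=1,low[2]=6,low[3]=1,low[4]=1,low[5]=1,low[6]=5); scc=(scc[0]=0,scc[1]=2,scc[2]=3,scc[3]=2,scc[4]=2,scc[5]=2,scc[6]=1)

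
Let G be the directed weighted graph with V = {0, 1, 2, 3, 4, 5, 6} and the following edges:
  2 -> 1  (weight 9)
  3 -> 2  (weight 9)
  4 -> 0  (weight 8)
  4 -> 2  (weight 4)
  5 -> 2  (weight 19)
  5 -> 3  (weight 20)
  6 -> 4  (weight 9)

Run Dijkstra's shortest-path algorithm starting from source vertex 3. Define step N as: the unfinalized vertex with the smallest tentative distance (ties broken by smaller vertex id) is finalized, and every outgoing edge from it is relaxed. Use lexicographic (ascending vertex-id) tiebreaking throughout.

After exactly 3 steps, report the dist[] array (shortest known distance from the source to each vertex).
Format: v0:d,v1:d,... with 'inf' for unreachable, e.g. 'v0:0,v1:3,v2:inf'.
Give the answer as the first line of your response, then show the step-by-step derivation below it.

v0:inf,v1:18,v2:9,v3:0,v4:inf,v5:inf,v6:inf

step 1: dist = v0:inf,v1:inf,v2:9,v3:0,v4:inf,v5:inf,v6:inf
step 2: dist = v0:inf,v1:18,v2:9,v3:0,v4:inf,v5:inf,v6:inf
step 3: dist = v0:inf,v1:18,v2:9,v3:0,v4:inf,v5:inf,v6:inf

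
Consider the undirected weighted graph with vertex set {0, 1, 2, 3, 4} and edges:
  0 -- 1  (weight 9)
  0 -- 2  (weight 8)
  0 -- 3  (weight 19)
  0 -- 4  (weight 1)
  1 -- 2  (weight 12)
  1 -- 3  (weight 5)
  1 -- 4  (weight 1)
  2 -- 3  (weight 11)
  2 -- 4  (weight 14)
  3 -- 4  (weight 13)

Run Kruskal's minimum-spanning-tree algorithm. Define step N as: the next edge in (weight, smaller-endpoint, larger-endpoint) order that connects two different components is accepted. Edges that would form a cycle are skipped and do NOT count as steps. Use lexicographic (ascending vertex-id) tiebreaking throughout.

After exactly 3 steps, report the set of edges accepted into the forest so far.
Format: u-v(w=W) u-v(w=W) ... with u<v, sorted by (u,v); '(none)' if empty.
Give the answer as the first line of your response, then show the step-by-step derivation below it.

0-4(w=1) 1-3(w=5) 1-4(w=1)

step 1: add edge 0-4 (w=1); MST = {0-4(w=1)}
step 2: add edge 1-4 (w=1); MST = {0-4(w=1) 1-4(w=1)}
step 3: add edge 1-3 (w=5); MST = {0-4(w=1) 1-3(w=5) 1-4(w=1)}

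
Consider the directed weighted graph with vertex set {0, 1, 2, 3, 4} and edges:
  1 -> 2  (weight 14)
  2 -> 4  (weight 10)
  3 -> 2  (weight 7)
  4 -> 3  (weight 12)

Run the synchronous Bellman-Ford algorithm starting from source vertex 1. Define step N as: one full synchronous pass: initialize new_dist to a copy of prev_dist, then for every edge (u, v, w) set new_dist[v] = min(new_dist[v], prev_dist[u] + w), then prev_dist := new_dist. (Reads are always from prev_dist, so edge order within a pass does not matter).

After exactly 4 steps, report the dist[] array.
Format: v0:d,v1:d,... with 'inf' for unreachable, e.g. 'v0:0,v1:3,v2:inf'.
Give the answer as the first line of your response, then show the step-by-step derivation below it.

v0:inf,v1:0,v2:14,v3:36,v4:24

step 1: dist = v0:inf,v1:0,v2:14,v3:inf,v4:inf
step 2: dist = v0:inf,v1:0,v2:14,v3:inf,v4:24
step 3: dist = v0:inf,v1:0,v2:14,v3:36,v4:24
step 4: dist = v0:inf,v1:0,v2:14,v3:36,v4:24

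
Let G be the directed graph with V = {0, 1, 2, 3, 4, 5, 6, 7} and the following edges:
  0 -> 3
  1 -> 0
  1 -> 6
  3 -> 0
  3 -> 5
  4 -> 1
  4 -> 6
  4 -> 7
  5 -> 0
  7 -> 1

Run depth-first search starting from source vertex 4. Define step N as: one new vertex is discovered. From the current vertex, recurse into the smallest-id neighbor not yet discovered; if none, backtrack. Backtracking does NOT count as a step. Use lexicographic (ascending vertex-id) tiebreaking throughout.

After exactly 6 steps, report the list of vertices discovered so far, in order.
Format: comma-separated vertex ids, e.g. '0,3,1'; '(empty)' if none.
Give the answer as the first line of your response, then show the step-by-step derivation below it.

4,1,0,3,5,6

step 1: discover 4; path=4; order=4
step 2: discover 1; path=4>1; order=4,1
step 3: discover 0; path=4>1>0; order=4,1,0
step 4: discover 3; path=4>1>0>3; order=4,1,0,3
step 5: discover 5; path=4>1>0>3>5; order=4,1,0,3,5
step 6: discover 6; path=4>1>6; order=4,1,0,3,5,6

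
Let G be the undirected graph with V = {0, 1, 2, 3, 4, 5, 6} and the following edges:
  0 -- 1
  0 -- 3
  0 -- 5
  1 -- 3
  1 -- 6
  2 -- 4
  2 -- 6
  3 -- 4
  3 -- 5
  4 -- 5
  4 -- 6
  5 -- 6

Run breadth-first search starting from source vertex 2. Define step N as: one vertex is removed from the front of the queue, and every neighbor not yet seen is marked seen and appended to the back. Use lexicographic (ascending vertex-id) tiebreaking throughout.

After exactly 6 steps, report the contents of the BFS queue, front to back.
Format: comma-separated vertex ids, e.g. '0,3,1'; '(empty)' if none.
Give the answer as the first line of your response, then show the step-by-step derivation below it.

0

step 1: dequeue 2; queue=[4,6]; order=2
step 2: dequeue 4; queue=[6,3,5]; order=2,4
step 3: dequeue 6; queue=[3,5,1]; order=2,4,6
step 4: dequeue 3; queue=[5,1,0]; order=2,4,6,3
step 5: dequeue 5; queue=[1,0]; order=2,4,6,3,5
step 6: dequeue 1; queue=[0]; order=2,4,6,3,5,1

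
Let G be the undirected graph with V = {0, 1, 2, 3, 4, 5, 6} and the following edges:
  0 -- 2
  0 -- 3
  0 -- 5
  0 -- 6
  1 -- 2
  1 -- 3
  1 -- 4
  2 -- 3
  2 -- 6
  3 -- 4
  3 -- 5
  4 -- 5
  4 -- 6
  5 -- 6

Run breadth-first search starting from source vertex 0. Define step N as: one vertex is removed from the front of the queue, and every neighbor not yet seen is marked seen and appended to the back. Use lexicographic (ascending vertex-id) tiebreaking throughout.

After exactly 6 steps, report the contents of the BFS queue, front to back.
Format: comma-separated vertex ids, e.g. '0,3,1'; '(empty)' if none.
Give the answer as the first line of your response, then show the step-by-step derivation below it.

4

step 1: dequeue 0; queue=[2,3,5,6]; order=0
step 2: dequeue 2; queue=[3,5,6,1]; order=0,2
step 3: dequeue 3; queue=[5,6,1,4]; order=0,2,3
step 4: dequeue 5; queue=[6,1,4]; order=0,2,3,5
step 5: dequeue 6; queue=[1,4]; order=0,2,3,5,6
step 6: dequeue 1; queue=[4]; order=0,2,3,5,6,1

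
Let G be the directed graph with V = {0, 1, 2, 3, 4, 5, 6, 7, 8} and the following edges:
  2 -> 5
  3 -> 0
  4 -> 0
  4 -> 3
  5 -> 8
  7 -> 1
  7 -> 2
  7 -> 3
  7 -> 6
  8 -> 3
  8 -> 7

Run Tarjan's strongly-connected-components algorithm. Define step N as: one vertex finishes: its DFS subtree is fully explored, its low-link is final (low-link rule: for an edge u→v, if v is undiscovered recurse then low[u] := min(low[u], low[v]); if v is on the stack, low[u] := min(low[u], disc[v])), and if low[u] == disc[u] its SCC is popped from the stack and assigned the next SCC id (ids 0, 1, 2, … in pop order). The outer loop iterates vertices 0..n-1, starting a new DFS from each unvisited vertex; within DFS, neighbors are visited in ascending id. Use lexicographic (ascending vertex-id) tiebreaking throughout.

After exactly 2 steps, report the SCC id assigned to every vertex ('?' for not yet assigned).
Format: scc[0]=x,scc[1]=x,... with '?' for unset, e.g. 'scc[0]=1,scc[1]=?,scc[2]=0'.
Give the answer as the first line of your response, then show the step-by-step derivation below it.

scc[0]=0,scc[1]=1,scc[2]=?,scc[3]=?,scc[4]=?,scc[5]=?,scc[6]=?,scc[7]=?,scc[8]=?

step 1: low=(low[0]=0,low[1]=?,low[2]=?,low[3]=?,low[4]=?,low[5]=?,low[6]=?,low[7]=?,low[8]=?); scc=(scc[0]=0,scc[1]=?,scc[2]=?,scc[3]=?,scc[4]=?,scc[5]=?,scc[6]=?,scc[7]=?,scc[8]=?)
step 2: low=(low[0]=0,low[1]=1,low[2]=?,low[3]=?,low[4]=?,low[5]=?,low[6]=?,low[7]=?,low[8]=?); scc=(scc[0]=0,scc[1]=1,scc[2]=?,scc[3]=?,scc[4]=?,scc[5]=?,scc[6]=?,scc[7]=?,scc[8]=?)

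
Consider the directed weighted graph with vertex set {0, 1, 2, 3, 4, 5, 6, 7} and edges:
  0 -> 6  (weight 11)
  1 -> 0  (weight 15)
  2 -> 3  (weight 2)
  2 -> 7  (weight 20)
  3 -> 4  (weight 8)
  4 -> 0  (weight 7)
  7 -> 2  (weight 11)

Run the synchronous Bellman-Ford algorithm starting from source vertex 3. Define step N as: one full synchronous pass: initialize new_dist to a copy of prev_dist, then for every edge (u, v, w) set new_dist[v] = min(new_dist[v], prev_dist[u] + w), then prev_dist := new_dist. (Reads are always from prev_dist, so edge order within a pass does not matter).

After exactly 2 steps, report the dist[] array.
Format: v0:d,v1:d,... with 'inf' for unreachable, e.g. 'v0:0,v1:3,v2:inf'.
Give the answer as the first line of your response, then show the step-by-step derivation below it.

v0:15,v1:inf,v2:inf,v3:0,v4:8,v5:inf,v6:inf,v7:inf

step 1: dist = v0:inf,v1:inf,v2:inf,v3:0,v4:8,v5:inf,v6:inf,v7:inf
step 2: dist = v0:15,v1:inf,v2:inf,v3:0,v4:8,v5:inf,v6:inf,v7:inf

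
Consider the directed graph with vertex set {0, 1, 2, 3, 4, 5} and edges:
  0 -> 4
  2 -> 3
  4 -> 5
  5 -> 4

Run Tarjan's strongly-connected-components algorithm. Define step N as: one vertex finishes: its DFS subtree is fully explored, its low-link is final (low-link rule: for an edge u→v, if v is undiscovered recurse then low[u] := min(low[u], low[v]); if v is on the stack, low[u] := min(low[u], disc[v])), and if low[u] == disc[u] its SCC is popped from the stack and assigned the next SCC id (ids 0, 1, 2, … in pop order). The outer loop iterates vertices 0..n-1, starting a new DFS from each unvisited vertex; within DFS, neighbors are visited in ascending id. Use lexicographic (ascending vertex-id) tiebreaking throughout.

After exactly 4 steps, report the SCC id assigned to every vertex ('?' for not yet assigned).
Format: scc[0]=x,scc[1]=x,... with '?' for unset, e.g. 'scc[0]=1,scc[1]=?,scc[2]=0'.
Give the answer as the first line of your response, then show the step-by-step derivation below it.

scc[0]=1,scc[1]=2,scc[2]=?,scc[3]=?,scc[4]=0,scc[5]=0

step 1: low=(low[0]=0,low[1]=?,low[2]=?,low[3]=?,low[4]=1,low[5]=1); scc=(scc[0]=?,scc[1]=?,scc[2]=?,scc[3]=?,scc[4]=?,scc[5]=?)
step 2: low=(low[0]=0,low[1]=?,low[2]=?,low[3]=?,low[4]=1,low[5]=1); scc=(scc[0]=?,scc[1]=?,scc[2]=?,scc[3]=?,scc[4]=0,scc[5]=0)
step 3: low=(low[0]=0,low[1]=?,low[2]=?,low[3]=?,low[4]=1,low[5]=1); scc=(scc[0]=1,scc[1]=?,scc[2]=?,scc[3]=?,scc[4]=0,scc[5]=0)
step 4: low=(low[0]=0,low[1]=3,low[2]=?,low[3]=?,low[4]=1,low[5]=1); scc=(scc[0]=1,scc[1]=2,scc[2]=?,scc[3]=?,scc[4]=0,scc[5]=0)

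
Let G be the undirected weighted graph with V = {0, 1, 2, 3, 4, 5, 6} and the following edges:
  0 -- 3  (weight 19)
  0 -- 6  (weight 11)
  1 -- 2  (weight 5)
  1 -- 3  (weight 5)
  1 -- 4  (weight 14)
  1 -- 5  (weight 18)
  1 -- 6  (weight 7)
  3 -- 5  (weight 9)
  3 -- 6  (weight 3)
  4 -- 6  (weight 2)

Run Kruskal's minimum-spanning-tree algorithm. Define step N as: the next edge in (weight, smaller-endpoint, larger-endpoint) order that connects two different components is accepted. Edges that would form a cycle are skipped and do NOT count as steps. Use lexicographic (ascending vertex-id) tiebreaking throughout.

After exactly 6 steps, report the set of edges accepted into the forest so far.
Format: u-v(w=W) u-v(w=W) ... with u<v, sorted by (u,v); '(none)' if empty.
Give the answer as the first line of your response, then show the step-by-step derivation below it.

0-6(w=11) 1-2(w=5) 1-3(w=5) 3-5(w=9) 3-6(w=3) 4-6(w=2)

step 1: add edge 4-6 (w=2); MST = {4-6(w=2)}
step 2: add edge 3-6 (w=3); MST = {3-6(w=3) 4-6(w=2)}
step 3: add edge 1-2 (w=5); MST = {1-2(w=5) 3-6(w=3) 4-6(w=2)}
step 4: add edge 1-3 (w=5); MST = {1-2(w=5) 1-3(w=5) 3-6(w=3) 4-6(w=2)}
step 5: add edge 3-5 (w=9); MST = {1-2(w=5) 1-3(w=5) 3-5(w=9) 3-6(w=3) 4-6(w=2)}
step 6: add edge 0-6 (w=11); MST = {0-6(w=11) 1-2(w=5) 1-3(w=5) 3-5(w=9) 3-6(w=3) 4-6(w=2)}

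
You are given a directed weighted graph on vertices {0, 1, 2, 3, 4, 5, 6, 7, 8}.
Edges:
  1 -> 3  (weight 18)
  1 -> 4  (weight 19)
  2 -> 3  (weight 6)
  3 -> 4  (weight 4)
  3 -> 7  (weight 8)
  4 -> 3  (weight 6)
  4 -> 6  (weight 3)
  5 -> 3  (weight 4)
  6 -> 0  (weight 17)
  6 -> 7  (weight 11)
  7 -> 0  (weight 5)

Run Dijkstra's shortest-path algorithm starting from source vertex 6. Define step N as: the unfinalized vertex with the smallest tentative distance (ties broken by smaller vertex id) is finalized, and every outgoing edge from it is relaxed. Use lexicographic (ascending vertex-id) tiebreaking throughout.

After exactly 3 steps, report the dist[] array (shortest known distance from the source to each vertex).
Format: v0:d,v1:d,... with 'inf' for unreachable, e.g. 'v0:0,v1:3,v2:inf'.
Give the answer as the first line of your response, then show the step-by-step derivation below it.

v0:16,v1:inf,v2:inf,v3:inf,v4:inf,v5:inf,v6:0,v7:11,v8:inf

step 1: dist = v0:17,v1:inf,v2:inf,v3:inf,v4:inf,v5:inf,v6:0,v7:11,v8:inf
step 2: dist = v0:16,v1:inf,v2:inf,v3:inf,v4:inf,v5:inf,v6:0,v7:11,v8:inf
step 3: dist = v0:16,v1:inf,v2:inf,v3:inf,v4:inf,v5:inf,v6:0,v7:11,v8:inf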